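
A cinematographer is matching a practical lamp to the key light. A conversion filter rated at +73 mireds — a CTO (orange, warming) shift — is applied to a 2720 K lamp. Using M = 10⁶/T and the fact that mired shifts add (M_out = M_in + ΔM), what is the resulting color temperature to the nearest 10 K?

M_in = 10⁶/2720 = 367.65 mireds.
M_out = 367.65 + (+73) = 440.65 mireds.
T_out = 10⁶/440.65 = 2269.4 K → 2270 K.

2270 K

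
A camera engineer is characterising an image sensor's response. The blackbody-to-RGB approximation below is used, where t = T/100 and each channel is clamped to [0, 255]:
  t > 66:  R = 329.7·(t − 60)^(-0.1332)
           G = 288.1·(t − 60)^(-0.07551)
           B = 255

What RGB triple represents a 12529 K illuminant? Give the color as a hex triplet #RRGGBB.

#BDD2FF

t = 12529/100 = 125.29; the t > 66 branch applies.
R = 329.7·(125.29 − 60)^(-0.1332) = 329.7·65.29^(-0.1332) = 329.7·0.57314 = 188.965.
G = 288.1·(125.29 − 60)^(-0.07551) = 288.1·65.29^(-0.07551) = 288.1·0.72939 = 210.138.
B = 255 by definition for t > 66.
Rounded: (189, 210, 255).
In hex: #BDD2FF.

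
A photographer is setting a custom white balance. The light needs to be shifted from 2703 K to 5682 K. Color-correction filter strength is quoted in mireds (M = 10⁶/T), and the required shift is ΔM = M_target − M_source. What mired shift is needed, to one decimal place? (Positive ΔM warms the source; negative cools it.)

-194.0 mireds

M_source = 10⁶/2703 = 369.959; M_target = 10⁶/5682 = 175.994.
ΔM = 175.994 − 369.959 = -193.965 → -194.0 mireds, a cooling shift.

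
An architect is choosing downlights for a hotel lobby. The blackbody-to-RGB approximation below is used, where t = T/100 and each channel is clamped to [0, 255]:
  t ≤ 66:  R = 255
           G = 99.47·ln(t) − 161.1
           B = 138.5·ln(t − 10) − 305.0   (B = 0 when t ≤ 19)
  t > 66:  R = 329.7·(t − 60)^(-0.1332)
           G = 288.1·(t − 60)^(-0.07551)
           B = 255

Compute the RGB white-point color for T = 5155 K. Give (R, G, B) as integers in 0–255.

t = 5155/100 = 51.55; the t ≤ 66 branch applies.
R = 255 by definition for t ≤ 66.
G = 99.47·ln 51.55 − 161.1 = 99.47·3.9426 − 161.1 = 231.066.
B = 138.5·ln(51.55 − 10) − 305.0 = 138.5·ln 41.55 − 305.0 = 138.5·3.7269 − 305.0 = 211.175.
Rounded: (255, 231, 211).

(255, 231, 211)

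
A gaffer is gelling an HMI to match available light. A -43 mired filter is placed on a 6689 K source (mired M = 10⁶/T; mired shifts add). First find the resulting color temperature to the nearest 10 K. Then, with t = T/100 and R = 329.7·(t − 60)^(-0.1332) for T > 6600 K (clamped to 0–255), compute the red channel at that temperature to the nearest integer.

M_in = 10⁶/6689 = 149.50; M_out = 149.50 + (-43) = 106.50.
T_out = 10⁶/106.50 = 9389.7 K → 9390 K; t = 93.9.
R = 329.7·(93.9 − 60)^(-0.1332) = 329.7·33.9^(-0.1332) = 329.7·0.62543 = 206.204.
Rounded: 206.

206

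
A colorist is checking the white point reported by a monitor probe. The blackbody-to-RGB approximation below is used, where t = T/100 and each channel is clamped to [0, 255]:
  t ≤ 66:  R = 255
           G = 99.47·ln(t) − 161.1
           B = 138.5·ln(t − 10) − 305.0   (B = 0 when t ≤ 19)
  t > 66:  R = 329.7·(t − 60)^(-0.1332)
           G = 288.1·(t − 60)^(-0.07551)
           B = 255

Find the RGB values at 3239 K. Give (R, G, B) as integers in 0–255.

(255, 185, 126)

t = 3239/100 = 32.39; the t ≤ 66 branch applies.
R = 255 by definition for t ≤ 66.
G = 99.47·ln 32.39 − 161.1 = 99.47·3.4778 − 161.1 = 184.842.
B = 138.5·ln(32.39 − 10) − 305.0 = 138.5·ln 22.39 − 305.0 = 138.5·3.1086 − 305.0 = 125.543.
Rounded: (255, 185, 126).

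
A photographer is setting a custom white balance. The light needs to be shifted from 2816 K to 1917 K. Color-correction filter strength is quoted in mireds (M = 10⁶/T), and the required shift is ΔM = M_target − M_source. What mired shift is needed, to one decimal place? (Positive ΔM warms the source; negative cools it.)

+166.5 mireds

M_source = 10⁶/2816 = 355.114; M_target = 10⁶/1917 = 521.648.
ΔM = 521.648 − 355.114 = 166.535 → +166.5 mireds, a warming shift.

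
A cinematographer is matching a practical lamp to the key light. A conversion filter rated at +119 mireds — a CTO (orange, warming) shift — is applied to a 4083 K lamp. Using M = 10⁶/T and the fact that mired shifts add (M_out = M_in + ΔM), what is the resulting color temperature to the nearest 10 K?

2750 K

M_in = 10⁶/4083 = 244.92 mireds.
M_out = 244.92 + (+119) = 363.92 mireds.
T_out = 10⁶/363.92 = 2747.9 K → 2750 K.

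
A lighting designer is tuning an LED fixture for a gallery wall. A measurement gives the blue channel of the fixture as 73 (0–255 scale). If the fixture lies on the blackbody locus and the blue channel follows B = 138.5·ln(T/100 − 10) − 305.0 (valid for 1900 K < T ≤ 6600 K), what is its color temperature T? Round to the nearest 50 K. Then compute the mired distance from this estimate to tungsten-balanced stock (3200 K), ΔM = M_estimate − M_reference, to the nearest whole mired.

ln(t − 10) = (73 + 305.0) / 138.5 = 2.7292.
t − 10 = e^2.7292 = 15.321, so t = 25.321.
T = 100·t = 2532 K → 2550 K to the nearest 50 K.
M_estimate = 10⁶/2550 = 392.16; M_reference = 10⁶/3200 = 312.50.
ΔM = 392.16 − 312.50 = 79.66 → +80 mireds.

+80 mireds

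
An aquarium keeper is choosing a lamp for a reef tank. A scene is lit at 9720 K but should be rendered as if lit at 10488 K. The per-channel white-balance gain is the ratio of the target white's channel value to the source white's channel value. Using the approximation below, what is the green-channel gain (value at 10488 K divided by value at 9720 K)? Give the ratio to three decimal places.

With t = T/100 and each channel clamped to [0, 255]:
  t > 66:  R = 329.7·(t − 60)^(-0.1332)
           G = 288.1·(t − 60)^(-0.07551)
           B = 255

0.986

At 9720 K (t = 97.2):
  G = 288.1·(97.2 − 60)^(-0.07551) = 288.1·37.2^(-0.07551) = 288.1·0.76104 = 219.256.
At 10488 K (t = 104.88):
  G = 288.1·(104.88 − 60)^(-0.07551) = 288.1·44.88^(-0.07551) = 288.1·0.75033 = 216.171.
Gain = 216.171 / 219.256 = 0.9859 → 0.986.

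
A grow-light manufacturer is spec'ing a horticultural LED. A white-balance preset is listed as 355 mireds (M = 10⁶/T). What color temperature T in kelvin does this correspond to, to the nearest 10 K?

2820 K

T = 10⁶ / 355 = 2816.90 K → 2820 K.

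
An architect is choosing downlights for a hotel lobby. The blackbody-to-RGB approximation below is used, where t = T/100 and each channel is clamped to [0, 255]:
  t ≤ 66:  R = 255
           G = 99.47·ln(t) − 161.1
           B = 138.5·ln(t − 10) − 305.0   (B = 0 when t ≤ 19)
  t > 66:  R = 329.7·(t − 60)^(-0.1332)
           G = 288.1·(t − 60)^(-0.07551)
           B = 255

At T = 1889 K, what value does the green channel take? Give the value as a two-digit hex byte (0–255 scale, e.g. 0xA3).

0x83

t = 1889/100 = 18.89; the t ≤ 66 branch applies.
G = 99.47·ln 18.89 − 161.1 = 99.47·2.9386 − 161.1 = 131.206.
Rounded: 131; in hex, 0x83.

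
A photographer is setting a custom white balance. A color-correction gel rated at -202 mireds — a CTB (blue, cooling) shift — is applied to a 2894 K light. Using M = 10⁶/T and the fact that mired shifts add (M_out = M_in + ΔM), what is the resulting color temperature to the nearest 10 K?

6970 K

M_in = 10⁶/2894 = 345.54 mireds.
M_out = 345.54 + (-202) = 143.54 mireds.
T_out = 10⁶/143.54 = 6966.6 K → 6970 K.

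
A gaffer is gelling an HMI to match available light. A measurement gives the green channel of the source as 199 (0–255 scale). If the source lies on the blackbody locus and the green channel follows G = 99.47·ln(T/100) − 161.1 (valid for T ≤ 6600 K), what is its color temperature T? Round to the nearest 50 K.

3750 K

ln t = (199 + 161.1) / 99.47 = 3.6202.
t = e^3.6202 = 37.345.
T = 100·t = 3734 K → 3750 K to the nearest 50 K.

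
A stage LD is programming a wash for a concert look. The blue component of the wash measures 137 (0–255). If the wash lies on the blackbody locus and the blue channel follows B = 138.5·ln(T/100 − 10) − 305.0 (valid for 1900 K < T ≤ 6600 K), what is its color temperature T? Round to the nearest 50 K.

3450 K

ln(t − 10) = (137 + 305.0) / 138.5 = 3.1913.
t − 10 = e^3.1913 = 24.321, so t = 34.321.
T = 100·t = 3432 K → 3450 K to the nearest 50 K.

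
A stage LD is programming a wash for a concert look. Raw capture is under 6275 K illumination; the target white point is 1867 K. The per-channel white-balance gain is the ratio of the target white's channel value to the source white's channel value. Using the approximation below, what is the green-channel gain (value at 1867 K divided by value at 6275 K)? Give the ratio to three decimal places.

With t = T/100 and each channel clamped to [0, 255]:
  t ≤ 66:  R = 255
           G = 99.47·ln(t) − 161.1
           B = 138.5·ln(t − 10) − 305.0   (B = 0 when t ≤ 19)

At 6275 K (t = 62.75):
  G = 99.47·ln 62.75 − 161.1 = 99.47·4.1392 − 161.1 = 250.622.
At 1867 K (t = 18.67):
  G = 99.47·ln 18.67 − 161.1 = 99.47·2.9269 − 161.1 = 130.041.
Gain = 130.041 / 250.622 = 0.5189 → 0.519.

0.519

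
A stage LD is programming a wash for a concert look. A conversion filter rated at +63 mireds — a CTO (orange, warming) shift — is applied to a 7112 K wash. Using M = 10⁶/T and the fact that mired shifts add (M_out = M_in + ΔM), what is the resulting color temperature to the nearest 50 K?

M_in = 10⁶/7112 = 140.61 mireds.
M_out = 140.61 + (+63) = 203.61 mireds.
T_out = 10⁶/203.61 = 4911.4 K → 4900 K.

4900 K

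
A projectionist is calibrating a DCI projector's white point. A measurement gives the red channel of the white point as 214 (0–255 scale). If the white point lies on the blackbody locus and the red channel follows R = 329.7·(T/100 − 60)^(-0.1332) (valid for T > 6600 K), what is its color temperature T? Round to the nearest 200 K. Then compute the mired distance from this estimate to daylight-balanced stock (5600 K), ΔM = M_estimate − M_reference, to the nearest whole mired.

(t − 60)^(-0.1332) = 214/329.7 = 0.64907.
t − 60 = 0.64907^(1/-0.1332) = 0.64907^(-7.508) = 25.657, so t = 85.657.
T = 100·t = 8566 K → 8600 K to the nearest 200 K.
M_estimate = 10⁶/8600 = 116.28; M_reference = 10⁶/5600 = 178.57.
ΔM = 116.28 − 178.57 = -62.29 → -62 mireds.

-62 mireds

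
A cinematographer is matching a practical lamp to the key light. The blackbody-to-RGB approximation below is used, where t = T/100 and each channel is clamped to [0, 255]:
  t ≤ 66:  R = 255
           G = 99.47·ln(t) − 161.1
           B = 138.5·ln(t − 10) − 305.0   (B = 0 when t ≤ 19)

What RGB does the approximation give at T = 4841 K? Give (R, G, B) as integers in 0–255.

(255, 225, 200)

t = 4841/100 = 48.41; the t ≤ 66 branch applies.
R = 255 by definition for t ≤ 66.
G = 99.47·ln 48.41 − 161.1 = 99.47·3.8797 − 161.1 = 224.814.
B = 138.5·ln(48.41 − 10) − 305.0 = 138.5·ln 38.41 − 305.0 = 138.5·3.6483 − 305.0 = 200.292.
Rounded: (255, 225, 200).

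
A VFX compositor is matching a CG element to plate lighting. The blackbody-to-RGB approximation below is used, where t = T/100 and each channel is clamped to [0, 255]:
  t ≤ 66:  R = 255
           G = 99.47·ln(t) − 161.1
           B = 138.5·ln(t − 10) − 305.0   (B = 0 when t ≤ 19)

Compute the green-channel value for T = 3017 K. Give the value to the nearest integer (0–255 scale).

t = 3017/100 = 30.17; the t ≤ 66 branch applies.
G = 99.47·ln 30.17 − 161.1 = 99.47·3.4068 − 161.1 = 177.779.
Rounded: 178.

178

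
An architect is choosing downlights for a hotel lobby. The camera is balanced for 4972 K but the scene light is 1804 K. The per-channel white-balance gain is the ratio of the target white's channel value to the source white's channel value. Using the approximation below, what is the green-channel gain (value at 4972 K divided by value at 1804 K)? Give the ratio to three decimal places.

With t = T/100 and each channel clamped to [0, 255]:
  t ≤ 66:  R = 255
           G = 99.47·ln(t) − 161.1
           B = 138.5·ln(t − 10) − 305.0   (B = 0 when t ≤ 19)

At 1804 K (t = 18.04):
  G = 99.47·ln 18.04 − 161.1 = 99.47·2.8926 − 161.1 = 126.626.
At 4972 K (t = 49.72):
  G = 99.47·ln 49.72 − 161.1 = 99.47·3.9064 − 161.1 = 227.470.
Gain = 227.470 / 126.626 = 1.7964 → 1.796.

1.796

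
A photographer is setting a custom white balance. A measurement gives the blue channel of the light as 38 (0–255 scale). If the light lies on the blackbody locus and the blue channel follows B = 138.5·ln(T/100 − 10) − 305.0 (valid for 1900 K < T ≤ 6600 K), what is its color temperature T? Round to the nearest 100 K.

2200 K

ln(t − 10) = (38 + 305.0) / 138.5 = 2.4765.
t − 10 = e^2.4765 = 11.900, so t = 21.900.
T = 100·t = 2190 K → 2200 K to the nearest 100 K.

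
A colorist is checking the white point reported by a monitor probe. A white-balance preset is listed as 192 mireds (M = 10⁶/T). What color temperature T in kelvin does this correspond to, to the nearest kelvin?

5208 K

T = 10⁶ / 192 = 5208.33 K → 5208 K.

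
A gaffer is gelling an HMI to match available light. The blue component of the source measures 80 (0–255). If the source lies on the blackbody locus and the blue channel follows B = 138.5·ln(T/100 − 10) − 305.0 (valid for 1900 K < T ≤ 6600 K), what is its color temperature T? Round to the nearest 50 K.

ln(t − 10) = (80 + 305.0) / 138.5 = 2.7798.
t − 10 = e^2.7798 = 16.116, so t = 26.116.
T = 100·t = 2612 K → 2600 K to the nearest 50 K.

2600 K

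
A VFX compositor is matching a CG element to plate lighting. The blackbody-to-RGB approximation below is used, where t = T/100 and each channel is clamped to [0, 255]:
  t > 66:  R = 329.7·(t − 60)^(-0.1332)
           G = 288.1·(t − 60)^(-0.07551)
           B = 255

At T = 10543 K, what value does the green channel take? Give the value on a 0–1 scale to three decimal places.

t = 10543/100 = 105.43; the t > 66 branch applies.
G = 288.1·(105.43 − 60)^(-0.07551) = 288.1·45.43^(-0.07551) = 288.1·0.74964 = 215.972.
On a 0–1 scale: 215.972/255 = 0.8469 → 0.847.

0.847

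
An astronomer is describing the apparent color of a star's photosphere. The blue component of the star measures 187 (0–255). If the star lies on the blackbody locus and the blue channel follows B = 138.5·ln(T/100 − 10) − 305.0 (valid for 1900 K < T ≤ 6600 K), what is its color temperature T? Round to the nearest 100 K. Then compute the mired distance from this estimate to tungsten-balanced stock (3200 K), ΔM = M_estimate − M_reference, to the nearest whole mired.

-90 mireds

ln(t − 10) = (187 + 305.0) / 138.5 = 3.5523.
t − 10 = e^3.5523 = 34.895, so t = 44.895.
T = 100·t = 4490 K → 4500 K to the nearest 100 K.
M_estimate = 10⁶/4500 = 222.22; M_reference = 10⁶/3200 = 312.50.
ΔM = 222.22 − 312.50 = -90.28 → -90 mireds.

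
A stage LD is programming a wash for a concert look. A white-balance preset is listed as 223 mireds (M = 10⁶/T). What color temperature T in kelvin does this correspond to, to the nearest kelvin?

4484 K

T = 10⁶ / 223 = 4484.30 K → 4484 K.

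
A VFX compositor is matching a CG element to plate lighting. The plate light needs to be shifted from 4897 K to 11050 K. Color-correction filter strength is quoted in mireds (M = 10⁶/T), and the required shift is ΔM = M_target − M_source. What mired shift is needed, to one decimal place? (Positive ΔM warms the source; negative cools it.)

M_source = 10⁶/4897 = 204.207; M_target = 10⁶/11050 = 90.498.
ΔM = 90.498 − 204.207 = -113.709 → -113.7 mireds, a cooling shift.

-113.7 mireds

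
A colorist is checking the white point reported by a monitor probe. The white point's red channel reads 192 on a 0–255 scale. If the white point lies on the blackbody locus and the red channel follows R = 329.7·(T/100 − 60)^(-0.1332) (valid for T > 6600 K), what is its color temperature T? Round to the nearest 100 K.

(t − 60)^(-0.1332) = 192/329.7 = 0.58235.
t − 60 = 0.58235^(1/-0.1332) = 0.58235^(-7.508) = 57.929, so t = 117.929.
T = 100·t = 11793 K → 11800 K to the nearest 100 K.

11800 K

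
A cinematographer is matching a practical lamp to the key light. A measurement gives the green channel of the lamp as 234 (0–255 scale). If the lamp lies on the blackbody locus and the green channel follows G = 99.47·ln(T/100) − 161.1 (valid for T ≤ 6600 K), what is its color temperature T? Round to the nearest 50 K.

ln t = (234 + 161.1) / 99.47 = 3.9721.
t = e^3.9721 = 53.093.
T = 100·t = 5309 K → 5300 K to the nearest 50 K.

5300 K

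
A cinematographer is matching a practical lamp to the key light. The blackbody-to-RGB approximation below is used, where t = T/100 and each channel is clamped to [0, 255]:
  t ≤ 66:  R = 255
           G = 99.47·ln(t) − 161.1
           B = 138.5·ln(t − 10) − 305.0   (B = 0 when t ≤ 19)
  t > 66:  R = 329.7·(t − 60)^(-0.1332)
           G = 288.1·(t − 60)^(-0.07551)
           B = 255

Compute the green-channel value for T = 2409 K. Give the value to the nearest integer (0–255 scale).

t = 2409/100 = 24.09; the t ≤ 66 branch applies.
G = 99.47·ln 24.09 − 161.1 = 99.47·3.1818 − 161.1 = 155.393.
Rounded: 155.

155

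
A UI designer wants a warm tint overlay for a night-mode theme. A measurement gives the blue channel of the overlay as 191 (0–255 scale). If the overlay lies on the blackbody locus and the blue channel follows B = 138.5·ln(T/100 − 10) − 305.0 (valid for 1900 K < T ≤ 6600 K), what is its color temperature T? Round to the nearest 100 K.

ln(t − 10) = (191 + 305.0) / 138.5 = 3.5812.
t − 10 = e^3.5812 = 35.918, so t = 45.918.
T = 100·t = 4592 K → 4600 K to the nearest 100 K.

4600 K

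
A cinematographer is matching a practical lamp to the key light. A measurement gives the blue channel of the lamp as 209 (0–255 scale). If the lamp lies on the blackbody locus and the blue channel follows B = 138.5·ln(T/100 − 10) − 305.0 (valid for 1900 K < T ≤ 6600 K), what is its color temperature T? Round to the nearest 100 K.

ln(t − 10) = (209 + 305.0) / 138.5 = 3.7112.
t − 10 = e^3.7112 = 40.903, so t = 50.903.
T = 100·t = 5090 K → 5100 K to the nearest 100 K.

5100 K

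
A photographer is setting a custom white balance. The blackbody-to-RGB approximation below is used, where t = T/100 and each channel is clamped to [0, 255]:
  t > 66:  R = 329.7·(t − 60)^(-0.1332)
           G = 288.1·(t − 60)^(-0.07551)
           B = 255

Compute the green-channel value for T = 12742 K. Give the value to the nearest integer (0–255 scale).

t = 12742/100 = 127.42; the t > 66 branch applies.
G = 288.1·(127.42 − 60)^(-0.07551) = 288.1·67.42^(-0.07551) = 288.1·0.72763 = 209.629.
Rounded: 210.

210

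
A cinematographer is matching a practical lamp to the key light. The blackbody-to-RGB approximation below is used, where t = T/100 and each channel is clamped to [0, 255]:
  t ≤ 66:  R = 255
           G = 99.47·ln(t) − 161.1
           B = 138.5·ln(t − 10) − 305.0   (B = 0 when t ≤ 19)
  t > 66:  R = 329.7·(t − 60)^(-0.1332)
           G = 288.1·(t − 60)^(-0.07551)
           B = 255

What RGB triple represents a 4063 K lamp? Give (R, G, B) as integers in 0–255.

(255, 207, 169)

t = 4063/100 = 40.63; the t ≤ 66 branch applies.
R = 255 by definition for t ≤ 66.
G = 99.47·ln 40.63 − 161.1 = 99.47·3.7045 − 161.1 = 207.387.
B = 138.5·ln(40.63 − 10) − 305.0 = 138.5·ln 30.63 − 305.0 = 138.5·3.4220 − 305.0 = 168.944.
Rounded: (255, 207, 169).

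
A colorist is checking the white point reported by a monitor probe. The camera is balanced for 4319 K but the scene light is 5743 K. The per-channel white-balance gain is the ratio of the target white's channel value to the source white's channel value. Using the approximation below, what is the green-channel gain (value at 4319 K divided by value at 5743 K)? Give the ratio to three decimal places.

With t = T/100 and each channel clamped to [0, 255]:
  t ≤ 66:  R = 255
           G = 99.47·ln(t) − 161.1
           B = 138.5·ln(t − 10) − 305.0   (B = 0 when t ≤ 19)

0.883

At 5743 K (t = 57.43):
  G = 99.47·ln 57.43 − 161.1 = 99.47·4.0506 − 161.1 = 241.810.
At 4319 K (t = 43.19):
  G = 99.47·ln 43.19 − 161.1 = 99.47·3.7656 − 161.1 = 213.465.
Gain = 213.465 / 241.810 = 0.8828 → 0.883.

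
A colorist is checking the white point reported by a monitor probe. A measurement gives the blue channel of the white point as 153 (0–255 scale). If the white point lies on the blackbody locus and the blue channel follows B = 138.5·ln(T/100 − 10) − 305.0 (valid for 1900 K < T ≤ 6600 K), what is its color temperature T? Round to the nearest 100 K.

ln(t − 10) = (153 + 305.0) / 138.5 = 3.3069.
t − 10 = e^3.3069 = 27.299, so t = 37.299.
T = 100·t = 3730 K → 3700 K to the nearest 100 K.

3700 K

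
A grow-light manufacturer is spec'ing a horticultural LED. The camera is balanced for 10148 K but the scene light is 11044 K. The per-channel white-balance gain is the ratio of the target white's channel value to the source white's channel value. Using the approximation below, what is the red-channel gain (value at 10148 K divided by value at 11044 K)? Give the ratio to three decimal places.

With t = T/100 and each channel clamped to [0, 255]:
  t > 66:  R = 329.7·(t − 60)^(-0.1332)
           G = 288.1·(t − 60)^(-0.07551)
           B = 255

At 11044 K (t = 110.44):
  R = 329.7·(110.44 − 60)^(-0.1332) = 329.7·50.44^(-0.1332) = 329.7·0.59319 = 195.573.
At 10148 K (t = 101.48):
  R = 329.7·(101.48 − 60)^(-0.1332) = 329.7·41.48^(-0.1332) = 329.7·0.60884 = 200.735.
Gain = 200.735 / 195.573 = 1.0264 → 1.026.

1.026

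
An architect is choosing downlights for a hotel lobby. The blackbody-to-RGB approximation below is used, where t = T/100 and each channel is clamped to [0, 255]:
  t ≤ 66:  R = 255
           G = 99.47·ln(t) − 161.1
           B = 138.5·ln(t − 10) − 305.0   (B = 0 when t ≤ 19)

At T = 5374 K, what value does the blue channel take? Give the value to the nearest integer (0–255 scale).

t = 5374/100 = 53.74; the t ≤ 66 branch applies.
B = 138.5·ln(53.74 − 10) − 305.0 = 138.5·ln 43.74 − 305.0 = 138.5·3.7783 − 305.0 = 218.289.
Rounded: 218.

218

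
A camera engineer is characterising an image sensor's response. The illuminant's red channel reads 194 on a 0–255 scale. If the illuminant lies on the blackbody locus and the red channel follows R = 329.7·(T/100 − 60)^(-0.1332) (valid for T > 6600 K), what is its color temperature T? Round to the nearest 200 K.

11400 K

(t − 60)^(-0.1332) = 194/329.7 = 0.58841.
t − 60 = 0.58841^(1/-0.1332) = 0.58841^(-7.508) = 53.593, so t = 113.593.
T = 100·t = 11359 K → 11400 K to the nearest 200 K.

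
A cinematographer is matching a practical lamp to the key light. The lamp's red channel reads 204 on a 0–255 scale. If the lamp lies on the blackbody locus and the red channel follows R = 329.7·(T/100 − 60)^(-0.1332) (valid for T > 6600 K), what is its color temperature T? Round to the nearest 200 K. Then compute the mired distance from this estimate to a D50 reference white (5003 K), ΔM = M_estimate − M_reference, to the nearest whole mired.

(t − 60)^(-0.1332) = 204/329.7 = 0.61874.
t − 60 = 0.61874^(1/-0.1332) = 0.61874^(-7.508) = 36.748, so t = 96.748.
T = 100·t = 9675 K → 9600 K to the nearest 200 K.
M_estimate = 10⁶/9600 = 104.17; M_reference = 10⁶/5003 = 199.88.
ΔM = 104.17 − 199.88 = -95.71 → -96 mireds.

-96 mireds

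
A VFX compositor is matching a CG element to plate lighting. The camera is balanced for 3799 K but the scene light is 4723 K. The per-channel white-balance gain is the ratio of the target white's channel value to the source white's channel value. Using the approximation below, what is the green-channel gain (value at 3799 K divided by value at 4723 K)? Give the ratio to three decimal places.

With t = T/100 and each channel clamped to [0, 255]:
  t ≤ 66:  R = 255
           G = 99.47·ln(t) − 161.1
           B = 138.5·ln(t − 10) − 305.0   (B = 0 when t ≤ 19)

At 4723 K (t = 47.23):
  G = 99.47·ln 47.23 − 161.1 = 99.47·3.8550 − 161.1 = 222.360.
At 3799 K (t = 37.99):
  G = 99.47·ln 37.99 − 161.1 = 99.47·3.6373 − 161.1 = 200.705.
Gain = 200.705 / 222.360 = 0.9026 → 0.903.

0.903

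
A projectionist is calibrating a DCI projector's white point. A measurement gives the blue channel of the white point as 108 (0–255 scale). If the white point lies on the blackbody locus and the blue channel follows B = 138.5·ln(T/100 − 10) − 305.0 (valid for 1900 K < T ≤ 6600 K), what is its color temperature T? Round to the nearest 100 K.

ln(t − 10) = (108 + 305.0) / 138.5 = 2.9819.
t − 10 = e^2.9819 = 19.726, so t = 29.726.
T = 100·t = 2973 K → 3000 K to the nearest 100 K.

3000 K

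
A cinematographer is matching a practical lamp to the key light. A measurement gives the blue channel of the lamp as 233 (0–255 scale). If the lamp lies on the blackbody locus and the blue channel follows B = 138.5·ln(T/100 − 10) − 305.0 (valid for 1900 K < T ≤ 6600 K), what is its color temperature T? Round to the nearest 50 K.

5850 K

ln(t − 10) = (233 + 305.0) / 138.5 = 3.8845.
t − 10 = e^3.8845 = 48.641, so t = 58.641.
T = 100·t = 5864 K → 5850 K to the nearest 50 K.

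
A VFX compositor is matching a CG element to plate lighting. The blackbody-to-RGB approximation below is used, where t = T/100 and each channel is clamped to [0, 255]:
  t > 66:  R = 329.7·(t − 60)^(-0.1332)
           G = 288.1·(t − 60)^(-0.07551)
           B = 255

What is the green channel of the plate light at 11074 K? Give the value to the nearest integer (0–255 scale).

214

t = 11074/100 = 110.74; the t > 66 branch applies.
G = 288.1·(110.74 − 60)^(-0.07551) = 288.1·50.74^(-0.07551) = 288.1·0.74341 = 214.177.
Rounded: 214.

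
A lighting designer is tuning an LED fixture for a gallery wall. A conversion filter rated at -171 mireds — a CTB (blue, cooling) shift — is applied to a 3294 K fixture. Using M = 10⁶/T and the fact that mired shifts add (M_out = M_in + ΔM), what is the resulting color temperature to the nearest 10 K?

M_in = 10⁶/3294 = 303.58 mireds.
M_out = 303.58 + (-171) = 132.58 mireds.
T_out = 10⁶/132.58 = 7542.5 K → 7540 K.

7540 K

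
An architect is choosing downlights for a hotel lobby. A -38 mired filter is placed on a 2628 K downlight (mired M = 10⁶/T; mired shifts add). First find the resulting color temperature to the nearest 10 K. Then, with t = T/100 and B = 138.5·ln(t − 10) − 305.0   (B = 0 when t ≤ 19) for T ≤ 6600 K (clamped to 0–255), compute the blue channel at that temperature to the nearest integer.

M_in = 10⁶/2628 = 380.52; M_out = 380.52 + (-38) = 342.52.
T_out = 10⁶/342.52 = 2919.6 K → 2920 K; t = 29.2.
B = 138.5·ln(29.2 − 10) − 305.0 = 138.5·ln 19.2 − 305.0 = 138.5·2.9549 − 305.0 = 104.255.
Rounded: 104.

104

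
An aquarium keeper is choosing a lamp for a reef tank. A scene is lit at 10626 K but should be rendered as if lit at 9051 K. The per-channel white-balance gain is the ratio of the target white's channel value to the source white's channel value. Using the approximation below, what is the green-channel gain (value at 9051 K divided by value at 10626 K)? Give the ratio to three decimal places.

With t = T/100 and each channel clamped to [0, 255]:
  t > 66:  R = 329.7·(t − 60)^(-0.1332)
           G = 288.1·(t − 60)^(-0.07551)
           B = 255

1.032

At 10626 K (t = 106.26):
  G = 288.1·(106.26 − 60)^(-0.07551) = 288.1·46.26^(-0.07551) = 288.1·0.74862 = 215.677.
At 9051 K (t = 90.51):
  G = 288.1·(90.51 − 60)^(-0.07551) = 288.1·30.51^(-0.07551) = 288.1·0.77252 = 222.563.
Gain = 222.563 / 215.677 = 1.0319 → 1.032.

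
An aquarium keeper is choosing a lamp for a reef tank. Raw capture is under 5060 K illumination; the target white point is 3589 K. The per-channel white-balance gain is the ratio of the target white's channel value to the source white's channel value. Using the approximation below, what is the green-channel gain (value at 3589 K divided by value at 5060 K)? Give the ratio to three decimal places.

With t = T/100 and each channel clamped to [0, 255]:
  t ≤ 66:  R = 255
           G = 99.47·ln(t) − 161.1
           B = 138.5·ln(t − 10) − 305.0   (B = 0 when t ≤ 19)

At 5060 K (t = 50.6):
  G = 99.47·ln 50.6 − 161.1 = 99.47·3.9240 − 161.1 = 229.215.
At 3589 K (t = 35.89):
  G = 99.47·ln 35.89 − 161.1 = 99.47·3.5805 − 161.1 = 195.048.
Gain = 195.048 / 229.215 = 0.8509 → 0.851.

0.851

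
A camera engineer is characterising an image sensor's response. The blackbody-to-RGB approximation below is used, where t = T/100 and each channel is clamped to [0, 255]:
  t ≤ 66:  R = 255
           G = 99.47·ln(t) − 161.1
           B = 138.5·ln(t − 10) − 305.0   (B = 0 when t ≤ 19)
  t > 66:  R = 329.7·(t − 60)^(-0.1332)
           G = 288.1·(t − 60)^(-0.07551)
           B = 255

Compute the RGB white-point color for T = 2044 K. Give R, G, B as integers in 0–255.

t = 2044/100 = 20.44; the t ≤ 66 branch applies.
R = 255 by definition for t ≤ 66.
G = 99.47·ln 20.44 − 161.1 = 99.47·3.0175 − 161.1 = 139.050.
B = 138.5·ln(20.44 − 10) − 305.0 = 138.5·ln 10.44 − 305.0 = 138.5·2.3456 − 305.0 = 19.872.
Rounded: (255, 139, 20).

R=255, G=139, B=20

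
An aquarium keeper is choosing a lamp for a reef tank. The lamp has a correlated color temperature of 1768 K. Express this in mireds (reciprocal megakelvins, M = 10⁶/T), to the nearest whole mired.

M = 10⁶ / 1768 = 565.611 → 566 mireds.

566 mireds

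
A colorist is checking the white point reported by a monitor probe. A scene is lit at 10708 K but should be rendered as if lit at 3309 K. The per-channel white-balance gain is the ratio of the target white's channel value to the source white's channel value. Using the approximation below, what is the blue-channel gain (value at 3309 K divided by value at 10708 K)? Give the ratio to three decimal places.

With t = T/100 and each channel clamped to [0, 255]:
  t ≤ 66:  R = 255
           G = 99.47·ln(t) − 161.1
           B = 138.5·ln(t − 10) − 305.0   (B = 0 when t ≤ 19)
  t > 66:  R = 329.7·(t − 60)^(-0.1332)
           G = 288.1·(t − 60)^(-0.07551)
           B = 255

0.509

At 10708 K (t = 107.08):
  B = 255 by definition for t > 66.
At 3309 K (t = 33.09):
  B = 138.5·ln(33.09 − 10) − 305.0 = 138.5·ln 23.09 − 305.0 = 138.5·3.1394 − 305.0 = 129.807.
Gain = 129.807 / 255.000 = 0.5090 → 0.509.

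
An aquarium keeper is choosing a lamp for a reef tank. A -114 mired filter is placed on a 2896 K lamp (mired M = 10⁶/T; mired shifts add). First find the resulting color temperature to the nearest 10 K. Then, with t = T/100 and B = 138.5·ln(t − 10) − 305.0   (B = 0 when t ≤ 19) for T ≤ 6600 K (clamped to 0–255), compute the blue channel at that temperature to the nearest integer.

180

M_in = 10⁶/2896 = 345.30; M_out = 345.30 + (-114) = 231.30.
T_out = 10⁶/231.30 = 4323.3 K → 4320 K; t = 43.2.
B = 138.5·ln(43.2 − 10) − 305.0 = 138.5·ln 33.2 − 305.0 = 138.5·3.5025 − 305.0 = 180.103.
Rounded: 180.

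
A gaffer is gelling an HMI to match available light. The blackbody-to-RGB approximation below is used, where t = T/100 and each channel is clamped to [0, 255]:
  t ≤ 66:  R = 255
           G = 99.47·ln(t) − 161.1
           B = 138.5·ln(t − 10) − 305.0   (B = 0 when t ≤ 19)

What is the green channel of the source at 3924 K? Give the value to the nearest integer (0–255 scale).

204

t = 3924/100 = 39.24; the t ≤ 66 branch applies.
G = 99.47·ln 39.24 − 161.1 = 99.47·3.6697 − 161.1 = 203.925.
Rounded: 204.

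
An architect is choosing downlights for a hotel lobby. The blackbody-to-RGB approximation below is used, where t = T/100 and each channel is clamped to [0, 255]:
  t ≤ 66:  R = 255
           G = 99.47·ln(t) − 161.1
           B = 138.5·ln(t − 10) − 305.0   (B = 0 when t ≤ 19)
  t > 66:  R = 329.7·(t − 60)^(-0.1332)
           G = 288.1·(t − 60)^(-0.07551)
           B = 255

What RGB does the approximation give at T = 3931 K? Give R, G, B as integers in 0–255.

t = 3931/100 = 39.31; the t ≤ 66 branch applies.
R = 255 by definition for t ≤ 66.
G = 99.47·ln 39.31 − 161.1 = 99.47·3.6715 − 161.1 = 204.102.
B = 138.5·ln(39.31 − 10) − 305.0 = 138.5·ln 29.31 − 305.0 = 138.5·3.3779 − 305.0 = 162.843.
Rounded: (255, 204, 163).

R=255, G=204, B=163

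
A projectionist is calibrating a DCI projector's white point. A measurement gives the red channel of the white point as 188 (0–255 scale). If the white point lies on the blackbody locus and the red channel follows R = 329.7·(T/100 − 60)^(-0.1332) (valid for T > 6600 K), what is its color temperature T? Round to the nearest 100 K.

12800 K

(t − 60)^(-0.1332) = 188/329.7 = 0.57022.
t − 60 = 0.57022^(1/-0.1332) = 0.57022^(-7.508) = 67.848, so t = 127.848.
T = 100·t = 12785 K → 12800 K to the nearest 100 K.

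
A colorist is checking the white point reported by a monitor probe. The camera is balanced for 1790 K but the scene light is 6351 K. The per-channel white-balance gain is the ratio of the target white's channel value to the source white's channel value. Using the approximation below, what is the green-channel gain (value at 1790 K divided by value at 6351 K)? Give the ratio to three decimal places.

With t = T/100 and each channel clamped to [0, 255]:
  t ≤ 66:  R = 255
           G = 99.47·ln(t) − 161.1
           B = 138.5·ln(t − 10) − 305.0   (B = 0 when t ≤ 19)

At 6351 K (t = 63.51):
  G = 99.47·ln 63.51 − 161.1 = 99.47·4.1512 − 161.1 = 251.820.
At 1790 K (t = 17.9):
  G = 99.47·ln 17.9 − 161.1 = 99.47·2.8848 − 161.1 = 125.851.
Gain = 125.851 / 251.820 = 0.4998 → 0.500.

0.500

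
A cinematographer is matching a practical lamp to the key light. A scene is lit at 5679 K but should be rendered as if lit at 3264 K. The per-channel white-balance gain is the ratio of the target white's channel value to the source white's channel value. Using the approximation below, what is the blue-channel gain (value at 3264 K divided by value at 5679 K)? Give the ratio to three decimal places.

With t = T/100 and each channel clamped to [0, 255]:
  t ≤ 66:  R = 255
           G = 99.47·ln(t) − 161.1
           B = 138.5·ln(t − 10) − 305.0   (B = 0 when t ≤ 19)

At 5679 K (t = 56.79):
  B = 138.5·ln(56.79 − 10) − 305.0 = 138.5·ln 46.79 − 305.0 = 138.5·3.8457 − 305.0 = 227.625.
At 3264 K (t = 32.64):
  B = 138.5·ln(32.64 − 10) − 305.0 = 138.5·ln 22.64 − 305.0 = 138.5·3.1197 − 305.0 = 127.081.
Gain = 127.081 / 227.625 = 0.5583 → 0.558.

0.558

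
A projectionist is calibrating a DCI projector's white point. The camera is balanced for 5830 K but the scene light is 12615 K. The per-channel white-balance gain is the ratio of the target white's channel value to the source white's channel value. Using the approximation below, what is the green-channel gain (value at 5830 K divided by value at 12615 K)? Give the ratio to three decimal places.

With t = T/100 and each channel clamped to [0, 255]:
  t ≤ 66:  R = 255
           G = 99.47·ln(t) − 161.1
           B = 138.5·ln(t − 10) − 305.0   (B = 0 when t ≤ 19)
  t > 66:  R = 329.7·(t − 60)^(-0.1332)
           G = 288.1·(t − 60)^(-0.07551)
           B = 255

At 12615 K (t = 126.15):
  G = 288.1·(126.15 − 60)^(-0.07551) = 288.1·66.15^(-0.07551) = 288.1·0.72867 = 209.930.
At 5830 K (t = 58.3):
  G = 99.47·ln 58.3 − 161.1 = 99.47·4.0656 − 161.1 = 243.305.
Gain = 243.305 / 209.930 = 1.1590 → 1.159.

1.159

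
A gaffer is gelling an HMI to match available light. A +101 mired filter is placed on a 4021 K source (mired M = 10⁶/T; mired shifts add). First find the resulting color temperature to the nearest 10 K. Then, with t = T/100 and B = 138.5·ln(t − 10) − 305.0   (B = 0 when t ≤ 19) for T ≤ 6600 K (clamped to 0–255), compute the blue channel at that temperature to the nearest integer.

M_in = 10⁶/4021 = 248.69; M_out = 248.69 + (+101) = 349.69.
T_out = 10⁶/349.69 = 2859.6 K → 2860 K; t = 28.6.
B = 138.5·ln(28.6 − 10) − 305.0 = 138.5·ln 18.6 − 305.0 = 138.5·2.9232 − 305.0 = 99.858.
Rounded: 100.

100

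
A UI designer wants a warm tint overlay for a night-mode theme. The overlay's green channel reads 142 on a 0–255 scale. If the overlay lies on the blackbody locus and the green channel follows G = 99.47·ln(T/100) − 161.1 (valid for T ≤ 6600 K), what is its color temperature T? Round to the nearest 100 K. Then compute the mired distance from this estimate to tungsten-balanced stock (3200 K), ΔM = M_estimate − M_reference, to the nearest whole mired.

ln t = (142 + 161.1) / 99.47 = 3.0471.
t = e^3.0471 = 21.055.
T = 100·t = 2106 K → 2100 K to the nearest 100 K.
M_estimate = 10⁶/2100 = 476.19; M_reference = 10⁶/3200 = 312.50.
ΔM = 476.19 − 312.50 = 163.69 → +164 mireds.

+164 mireds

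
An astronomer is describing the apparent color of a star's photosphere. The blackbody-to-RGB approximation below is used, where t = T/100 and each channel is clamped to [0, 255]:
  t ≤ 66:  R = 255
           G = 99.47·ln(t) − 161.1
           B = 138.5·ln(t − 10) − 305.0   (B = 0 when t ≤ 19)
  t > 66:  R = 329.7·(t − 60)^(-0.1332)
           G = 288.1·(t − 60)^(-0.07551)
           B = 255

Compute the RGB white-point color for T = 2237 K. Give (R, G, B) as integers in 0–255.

(255, 148, 43)

t = 2237/100 = 22.37; the t ≤ 66 branch applies.
R = 255 by definition for t ≤ 66.
G = 99.47·ln 22.37 − 161.1 = 99.47·3.1077 − 161.1 = 148.025.
B = 138.5·ln(22.37 − 10) − 305.0 = 138.5·ln 12.37 − 305.0 = 138.5·2.5153 − 305.0 = 43.365.
Rounded: (255, 148, 43).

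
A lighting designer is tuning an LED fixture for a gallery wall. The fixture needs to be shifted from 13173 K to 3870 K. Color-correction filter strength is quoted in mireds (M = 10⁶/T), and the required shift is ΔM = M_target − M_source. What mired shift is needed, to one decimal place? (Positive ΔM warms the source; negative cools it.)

+182.5 mireds

M_source = 10⁶/13173 = 75.913; M_target = 10⁶/3870 = 258.398.
ΔM = 258.398 − 75.913 = 182.485 → +182.5 mireds, a warming shift.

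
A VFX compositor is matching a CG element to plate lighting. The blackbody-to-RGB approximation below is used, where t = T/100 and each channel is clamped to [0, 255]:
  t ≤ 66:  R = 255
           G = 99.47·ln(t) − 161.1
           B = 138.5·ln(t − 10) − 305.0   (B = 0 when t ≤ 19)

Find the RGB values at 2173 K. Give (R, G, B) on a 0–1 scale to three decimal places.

t = 2173/100 = 21.73; the t ≤ 66 branch applies.
R = 255 by definition for t ≤ 66.
G = 99.47·ln 21.73 − 161.1 = 99.47·3.0787 − 161.1 = 145.138.
B = 138.5·ln(21.73 − 10) − 305.0 = 138.5·ln 11.73 − 305.0 = 138.5·2.4621 − 305.0 = 36.008.
Dividing each by 255: (1.0000, 0.5692, 0.1412) → (1.000, 0.569, 0.141).

(1.000, 0.569, 0.141)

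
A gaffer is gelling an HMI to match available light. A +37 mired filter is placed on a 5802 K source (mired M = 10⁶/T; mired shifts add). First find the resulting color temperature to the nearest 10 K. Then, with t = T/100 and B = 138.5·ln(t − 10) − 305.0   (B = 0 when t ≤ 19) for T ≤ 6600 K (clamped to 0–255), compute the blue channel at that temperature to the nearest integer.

M_in = 10⁶/5802 = 172.35; M_out = 172.35 + (+37) = 209.35.
T_out = 10⁶/209.35 = 4776.6 K → 4780 K; t = 47.8.
B = 138.5·ln(47.8 − 10) − 305.0 = 138.5·ln 37.8 − 305.0 = 138.5·3.6323 − 305.0 = 198.075.
Rounded: 198.

198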